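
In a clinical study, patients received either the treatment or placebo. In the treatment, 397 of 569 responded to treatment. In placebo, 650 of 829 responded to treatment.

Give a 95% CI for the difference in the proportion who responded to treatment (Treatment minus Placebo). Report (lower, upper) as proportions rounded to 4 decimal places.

First, p̂₁ = 397/569 = 0.6977; p̂₂ = 650/829 = 0.7841.
The two standard errors are √(0.6977×0.3023/569) = 0.01925 and √(0.7841×0.2159/829) = 0.01429.
Because the samples are independent, SE_diff = √(0.01925² + 0.01429²) = 0.02397.
Using z* = 1.960 for 95%, ME = 1.960 × 0.02397 = 0.04698.
p̂₁ − p̂₂ = -0.0864; interval -0.0864 ± 0.04698 gives (-0.1334, -0.0394).

(-0.1334, -0.0394)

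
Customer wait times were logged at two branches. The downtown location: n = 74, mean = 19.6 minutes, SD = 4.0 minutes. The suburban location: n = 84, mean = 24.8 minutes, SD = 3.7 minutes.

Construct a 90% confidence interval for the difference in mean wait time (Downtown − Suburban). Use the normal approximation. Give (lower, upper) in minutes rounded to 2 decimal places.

(-6.21, -4.19)

Per-group SEs: s₁/√n₁ = 4.0/√74 = 0.4650, s₂/√n₂ = 3.7/√84 = 0.4037.
Unpooled SE of the difference: √(0.216225 + 0.16297369) = 0.6158.
Margin of error = z* · SE = 1.645 × 0.6158 = 1.0130.
x̄₁ − x̄₂ = 19.6 − 24.8 = -5.2000.
CI: -5.2000 ± 1.0130 = (-6.21, -4.19).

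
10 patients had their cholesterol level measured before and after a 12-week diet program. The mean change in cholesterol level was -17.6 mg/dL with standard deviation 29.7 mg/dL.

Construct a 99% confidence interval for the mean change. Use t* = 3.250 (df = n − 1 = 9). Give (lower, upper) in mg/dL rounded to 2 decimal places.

(-48.12, 12.92)

Paired design: SE = s_d/√n = 29.7/√10 = 9.3920.
t* = 3.250; margin of error = 3.250 × 9.3920 = 30.5240.
-17.6 ± 30.5240 → (-48.12, 12.92).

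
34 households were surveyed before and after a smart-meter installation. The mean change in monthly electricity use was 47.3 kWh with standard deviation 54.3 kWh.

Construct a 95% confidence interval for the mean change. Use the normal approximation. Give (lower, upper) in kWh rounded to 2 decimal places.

(29.05, 65.55)

This is a matched-pairs design, so SE = s_d/√n = 54.3/√34 = 9.3124.
Margin = 1.960 × 9.3124 = 18.2523; the interval is 47.3 ± 18.2523 = (29.05, 65.55).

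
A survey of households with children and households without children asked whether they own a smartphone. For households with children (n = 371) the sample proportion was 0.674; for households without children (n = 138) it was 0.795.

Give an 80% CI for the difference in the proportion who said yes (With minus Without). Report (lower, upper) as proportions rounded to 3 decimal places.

The two standard errors are √(0.6740×0.3260/371) = 0.02434 and √(0.7950×0.2050/138) = 0.03437.
Because the samples are independent, SE_diff = √(0.02434² + 0.03437²) = 0.04212.
Using z* = 1.282 for 80%, ME = 1.282 × 0.04212 = 0.05400.
p̂₁ − p̂₂ = -0.1210; interval -0.1210 ± 0.05400 gives (-0.175, -0.067).

(-0.175, -0.067)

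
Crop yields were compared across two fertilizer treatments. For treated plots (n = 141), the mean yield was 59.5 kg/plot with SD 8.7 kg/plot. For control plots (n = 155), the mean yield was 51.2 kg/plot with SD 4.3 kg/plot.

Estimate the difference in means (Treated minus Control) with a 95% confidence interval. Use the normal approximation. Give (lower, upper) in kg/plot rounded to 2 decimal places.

(6.71, 9.89)

Per-group SEs: s₁/√n₁ = 8.7/√141 = 0.7327, s₂/√n₂ = 4.3/√155 = 0.3454.
Unpooled SE of the difference: √(0.53684929 + 0.11930116) = 0.8100.
Margin of error = z* · SE = 1.960 × 0.8100 = 1.5876.
x̄₁ − x̄₂ = 59.5 − 51.2 = 8.3000.
CI: 8.3000 ± 1.5876 = (6.71, 9.89).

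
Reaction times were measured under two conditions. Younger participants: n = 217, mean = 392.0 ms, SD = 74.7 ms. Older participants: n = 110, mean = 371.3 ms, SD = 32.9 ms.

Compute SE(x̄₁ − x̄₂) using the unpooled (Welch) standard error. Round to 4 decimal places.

Per-group SEs: s₁/√n₁ = 74.7/√217 = 5.0710, s₂/√n₂ = 32.9/√110 = 3.1369.
Unpooled SE of the difference: √(25.715041 + 9.84014161) = 5.9628.

5.9628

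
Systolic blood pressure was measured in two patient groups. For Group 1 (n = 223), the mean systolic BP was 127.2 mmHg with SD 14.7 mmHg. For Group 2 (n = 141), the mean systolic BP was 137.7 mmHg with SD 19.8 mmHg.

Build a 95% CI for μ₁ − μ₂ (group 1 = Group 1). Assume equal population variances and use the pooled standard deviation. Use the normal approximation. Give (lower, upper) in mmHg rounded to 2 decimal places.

s_p = √[((n₁−1)s₁² + (n₂−1)s₂²)/(n₁+n₂−2)] = √[(222·14.7² + 140·19.8²)/362] = 16.8564.
SE = 16.8564·√(1/223 + 1/141) = 1.8137.
With z* = 1.960, margin = 1.960 × 1.8137 = 3.5549.
x̄₁ − x̄₂ = 127.2 − 137.7 = -10.5000; interval -10.5000 ± 3.5549 = (-14.05, -6.95).

(-14.05, -6.95)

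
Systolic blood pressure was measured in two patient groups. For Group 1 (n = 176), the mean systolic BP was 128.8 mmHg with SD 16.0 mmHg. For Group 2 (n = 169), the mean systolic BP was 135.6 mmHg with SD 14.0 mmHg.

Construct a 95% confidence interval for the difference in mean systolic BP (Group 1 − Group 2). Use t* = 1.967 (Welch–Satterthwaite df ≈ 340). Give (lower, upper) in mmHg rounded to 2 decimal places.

SE₁ = s₁/√n₁ = 16.0/√176 = 1.2060; SE₂ = 14.0/√169 = 1.0769.
Independent samples, unequal variances: SE_diff = √(SE₁² + SE₂²) = √(1.454436 + 1.15971361) = 1.6168.
t* = 1.967, so margin of error = 1.967 × 1.6168 = 3.1802.
Difference in means = 128.8 − 135.6 = -6.8000.
-6.8000 ± 3.1802 → (-9.98, -3.62).

(-9.98, -3.62)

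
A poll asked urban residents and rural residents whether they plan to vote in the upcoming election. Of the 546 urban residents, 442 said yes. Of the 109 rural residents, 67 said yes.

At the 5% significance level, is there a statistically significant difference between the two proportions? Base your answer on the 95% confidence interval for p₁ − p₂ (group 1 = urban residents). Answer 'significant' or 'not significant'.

significant

First, p̂₁ = 442/546 = 0.8095; p̂₂ = 67/109 = 0.6147.
The two standard errors are √(0.8095×0.1905/546) = 0.01681 and √(0.6147×0.3853/109) = 0.04661.
Because the samples are independent, SE_diff = √(0.01681² + 0.04661²) = 0.04955.
Using z* = 1.960 for 95%, ME = 1.960 × 0.04955 = 0.09712.
p̂₁ − p̂₂ = 0.1948; interval 0.1948 ± 0.09712 gives (0.09768, 0.29192).
The interval (0.09768, 0.29192) does not contain 0, so the difference is significant.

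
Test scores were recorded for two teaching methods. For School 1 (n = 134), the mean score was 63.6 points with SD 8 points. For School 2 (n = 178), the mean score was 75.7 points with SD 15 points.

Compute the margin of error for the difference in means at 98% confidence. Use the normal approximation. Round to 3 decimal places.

3.070

SE₁ = s₁/√n₁ = 8/√134 = 0.6911; SE₂ = 15/√178 = 1.1243.
Independent samples, unequal variances: SE_diff = √(SE₁² + SE₂²) = √(0.47761921 + 1.26405049) = 1.3197.
z* = 2.326, so margin of error = 2.326 × 1.3197 = 3.0696.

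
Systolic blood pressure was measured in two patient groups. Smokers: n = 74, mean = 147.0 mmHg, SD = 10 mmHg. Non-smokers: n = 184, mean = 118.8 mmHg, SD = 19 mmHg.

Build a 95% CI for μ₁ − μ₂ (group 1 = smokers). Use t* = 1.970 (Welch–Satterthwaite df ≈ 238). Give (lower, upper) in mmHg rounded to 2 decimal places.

Per-group SEs: s₁/√n₁ = 10/√74 = 1.1625, s₂/√n₂ = 19/√184 = 1.4007.
Unpooled SE of the difference: √(1.35140625 + 1.96196049) = 1.8203.
Margin of error = t* · SE = 1.970 × 1.8203 = 3.5860.
x̄₁ − x̄₂ = 147.0 − 118.8 = 28.2000.
CI: 28.2000 ± 3.5860 = (24.61, 31.79).

(24.61, 31.79)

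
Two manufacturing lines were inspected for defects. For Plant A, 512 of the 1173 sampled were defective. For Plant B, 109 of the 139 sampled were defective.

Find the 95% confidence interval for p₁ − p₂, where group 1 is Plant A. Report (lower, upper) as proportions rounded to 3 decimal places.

(-0.422, -0.274)

First, p̂₁ = 512/1173 = 0.4365; p̂₂ = 109/139 = 0.7842.
The two standard errors are √(0.4365×0.5635/1173) = 0.01448 and √(0.7842×0.2158/139) = 0.03489.
Because the samples are independent, SE_diff = √(0.01448² + 0.03489²) = 0.03778.
Using z* = 1.960 for 95%, ME = 1.960 × 0.03778 = 0.07405.
p̂₁ − p̂₂ = -0.3477; interval -0.3477 ± 0.07405 gives (-0.422, -0.274).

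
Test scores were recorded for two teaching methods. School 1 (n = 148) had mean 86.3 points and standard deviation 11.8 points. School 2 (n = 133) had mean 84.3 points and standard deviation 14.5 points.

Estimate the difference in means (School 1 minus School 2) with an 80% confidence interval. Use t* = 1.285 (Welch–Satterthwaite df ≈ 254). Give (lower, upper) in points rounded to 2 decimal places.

(-0.04, 4.04)

SE₁ = s₁/√n₁ = 11.8/√148 = 0.9700; SE₂ = 14.5/√133 = 1.2573.
Independent samples, unequal variances: SE_diff = √(SE₁² + SE₂²) = √(0.9409 + 1.58080329) = 1.5880.
t* = 1.285, so margin of error = 1.285 × 1.5880 = 2.0406.
Difference in means = 86.3 − 84.3 = 2.0000.
2.0000 ± 2.0406 → (-0.04, 4.04).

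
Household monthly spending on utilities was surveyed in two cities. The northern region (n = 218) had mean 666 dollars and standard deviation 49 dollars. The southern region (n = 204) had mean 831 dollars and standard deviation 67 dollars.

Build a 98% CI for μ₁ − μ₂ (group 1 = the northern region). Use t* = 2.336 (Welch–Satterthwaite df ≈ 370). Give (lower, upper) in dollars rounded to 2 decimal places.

SE₁ = s₁/√n₁ = 49/√218 = 3.3187; SE₂ = 67/√204 = 4.6909.
Independent samples, unequal variances: SE_diff = √(SE₁² + SE₂²) = √(11.01376969 + 22.00454281) = 5.7462.
t* = 2.336, so margin of error = 2.336 × 5.7462 = 13.4231.
Difference in means = 666 − 831 = -165.0000.
-165.0000 ± 13.4231 → (-178.42, -151.58).

(-178.42, -151.58)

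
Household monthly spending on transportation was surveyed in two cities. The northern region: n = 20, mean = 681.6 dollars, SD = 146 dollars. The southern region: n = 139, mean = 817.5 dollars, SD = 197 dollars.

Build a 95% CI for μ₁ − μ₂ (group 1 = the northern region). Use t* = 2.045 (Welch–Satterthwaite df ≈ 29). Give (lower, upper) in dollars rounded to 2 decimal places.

(-210.90, -60.90)

Per-group SEs: s₁/√n₁ = 146/√20 = 32.6466, s₂/√n₂ = 197/√139 = 16.7093.
Unpooled SE of the difference: √(1065.80049156 + 279.20070649) = 36.6743.
Margin of error = t* · SE = 2.045 × 36.6743 = 74.9989.
x̄₁ − x̄₂ = 681.6 − 817.5 = -135.9000.
CI: -135.9000 ± 74.9989 = (-210.90, -60.90).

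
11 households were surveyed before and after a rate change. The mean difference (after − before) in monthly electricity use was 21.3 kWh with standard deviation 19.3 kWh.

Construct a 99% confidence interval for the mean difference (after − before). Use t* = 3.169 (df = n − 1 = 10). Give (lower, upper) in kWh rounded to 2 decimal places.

This is a matched-pairs design, so SE = s_d/√n = 19.3/√11 = 5.8192.
Margin = 3.169 × 5.8192 = 18.4410; the interval is 21.3 ± 18.4410 = (2.86, 39.74).

(2.86, 39.74)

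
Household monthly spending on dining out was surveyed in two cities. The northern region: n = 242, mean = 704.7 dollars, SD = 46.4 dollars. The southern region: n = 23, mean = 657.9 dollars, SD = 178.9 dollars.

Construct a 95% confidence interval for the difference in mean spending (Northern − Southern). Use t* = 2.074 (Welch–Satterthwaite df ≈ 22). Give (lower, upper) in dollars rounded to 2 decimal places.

(-30.81, 124.41)

Per-group SEs: s₁/√n₁ = 46.4/√242 = 2.9827, s₂/√n₂ = 178.9/√23 = 37.3032.
Unpooled SE of the difference: √(8.89649929 + 1391.52873024) = 37.4223.
Margin of error = t* · SE = 2.074 × 37.4223 = 77.6139.
x̄₁ − x̄₂ = 704.7 − 657.9 = 46.8000.
CI: 46.8000 ± 77.6139 = (-30.81, 124.41).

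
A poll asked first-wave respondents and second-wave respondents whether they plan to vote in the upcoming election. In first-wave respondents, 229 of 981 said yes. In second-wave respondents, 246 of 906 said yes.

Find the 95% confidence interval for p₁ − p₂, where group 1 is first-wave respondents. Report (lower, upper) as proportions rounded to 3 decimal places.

(-0.077, 0.001)

First, p̂₁ = 229/981 = 0.2334; p̂₂ = 246/906 = 0.2715.
The two standard errors are √(0.2334×0.7666/981) = 0.01351 and √(0.2715×0.7285/906) = 0.01478.
Because the samples are independent, SE_diff = √(0.01351² + 0.01478²) = 0.02002.
Using z* = 1.960 for 95%, ME = 1.960 × 0.02002 = 0.03924.
p̂₁ − p̂₂ = -0.0381; interval -0.0381 ± 0.03924 gives (-0.077, 0.001).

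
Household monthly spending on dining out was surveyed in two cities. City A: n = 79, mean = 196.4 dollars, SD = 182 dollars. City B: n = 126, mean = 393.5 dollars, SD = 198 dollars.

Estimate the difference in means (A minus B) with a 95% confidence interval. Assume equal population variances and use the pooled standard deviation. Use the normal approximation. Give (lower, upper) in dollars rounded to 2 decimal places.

(-251.11, -143.09)

Pooled variance s_p² = [78·182² + 125·198²] / (79+126−2) = 36867.8424, so s_p = 192.0100.
SE_diff = s_p·√(1/n₁ + 1/n₂) = 192.0100·√(1/79 + 1/126) = 27.5551.
z* = 1.960; margin = 1.960 × 27.5551 = 54.0080.
Difference = 196.4 − 393.5 = -197.1000.
-197.1000 ± 54.0080 → (-251.11, -143.09).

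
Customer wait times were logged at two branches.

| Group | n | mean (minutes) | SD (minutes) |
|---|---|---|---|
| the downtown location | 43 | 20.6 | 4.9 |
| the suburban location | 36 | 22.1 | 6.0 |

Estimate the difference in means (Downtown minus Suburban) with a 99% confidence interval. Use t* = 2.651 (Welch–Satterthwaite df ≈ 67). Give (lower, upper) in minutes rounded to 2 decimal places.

(-4.81, 1.81)

Per-group SEs: s₁/√n₁ = 4.9/√43 = 0.7472, s₂/√n₂ = 6.0/√36 = 1.0000.
Unpooled SE of the difference: √(0.55830784 + 1.0) = 1.2483.
Margin of error = t* · SE = 2.651 × 1.2483 = 3.3092.
x̄₁ − x̄₂ = 20.6 − 22.1 = -1.5000.
CI: -1.5000 ± 3.3092 = (-4.81, 1.81).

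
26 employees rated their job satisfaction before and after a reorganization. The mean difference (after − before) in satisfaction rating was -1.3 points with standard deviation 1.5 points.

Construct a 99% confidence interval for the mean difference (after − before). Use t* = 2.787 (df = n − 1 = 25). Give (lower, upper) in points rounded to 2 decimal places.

(-2.12, -0.48)

This is a matched-pairs design, so SE = s_d/√n = 1.5/√26 = 0.2942.
Margin = 2.787 × 0.2942 = 0.8199; the interval is -1.3 ± 0.8199 = (-2.12, -0.48).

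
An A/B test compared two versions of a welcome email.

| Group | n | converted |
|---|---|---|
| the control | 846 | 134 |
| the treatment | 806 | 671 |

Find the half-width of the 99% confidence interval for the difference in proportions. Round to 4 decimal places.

0.0468

First, p̂₁ = 134/846 = 0.1584; p̂₂ = 671/806 = 0.8325.
The two standard errors are √(0.1584×0.8416/846) = 0.01255 and √(0.8325×0.1675/806) = 0.01315.
Because the samples are independent, SE_diff = √(0.01255² + 0.01315²) = 0.01818.
Using z* = 2.576 for 99%, ME = 2.576 × 0.01818 = 0.04683.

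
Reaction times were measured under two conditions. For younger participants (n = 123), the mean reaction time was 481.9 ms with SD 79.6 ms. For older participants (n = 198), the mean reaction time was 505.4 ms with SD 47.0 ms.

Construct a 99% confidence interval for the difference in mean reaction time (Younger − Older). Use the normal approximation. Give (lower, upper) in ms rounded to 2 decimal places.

(-43.89, -3.11)

Standard errors of each mean: 79.6/√123 = 7.1773 and 47.0/√198 = 3.3401.
SE(x̄₁ − x̄₂) = √(7.1773² + 3.3401²) = 7.9164 for independent samples with unequal variances.
With z* = 2.576, the margin is 2.576 × 7.9164 = 20.3926.
x̄₁ − x̄₂ = 481.9 − 505.4 = -23.5000; the interval is -23.5000 ± 20.3926 = (-43.89, -3.11).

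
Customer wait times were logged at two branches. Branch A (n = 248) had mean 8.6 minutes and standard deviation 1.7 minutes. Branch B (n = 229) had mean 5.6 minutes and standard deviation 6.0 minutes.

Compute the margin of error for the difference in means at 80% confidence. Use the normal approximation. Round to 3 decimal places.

0.527

Standard errors of each mean: 1.7/√248 = 0.1080 and 6.0/√229 = 0.3965.
SE(x̄₁ − x̄₂) = √(0.1080² + 0.3965²) = 0.4109 for independent samples with unequal variances.
With z* = 1.282, the margin is 1.282 × 0.4109 = 0.5268.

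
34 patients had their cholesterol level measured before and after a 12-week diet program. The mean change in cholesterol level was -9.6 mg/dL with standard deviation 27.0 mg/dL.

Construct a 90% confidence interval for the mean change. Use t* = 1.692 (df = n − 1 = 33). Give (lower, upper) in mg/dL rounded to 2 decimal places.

(-17.43, -1.77)

Paired design: SE = s_d/√n = 27.0/√34 = 4.6305.
t* = 1.692; margin of error = 1.692 × 4.6305 = 7.8348.
-9.6 ± 7.8348 → (-17.43, -1.77).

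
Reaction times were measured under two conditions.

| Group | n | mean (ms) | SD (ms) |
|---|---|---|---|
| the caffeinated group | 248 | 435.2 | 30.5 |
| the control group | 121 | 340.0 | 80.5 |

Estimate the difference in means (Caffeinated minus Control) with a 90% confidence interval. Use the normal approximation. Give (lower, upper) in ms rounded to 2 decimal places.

(82.75, 107.65)

SE₁ = s₁/√n₁ = 30.5/√248 = 1.9368; SE₂ = 80.5/√121 = 7.3182.
Independent samples, unequal variances: SE_diff = √(SE₁² + SE₂²) = √(3.75119424 + 53.55605124) = 7.5702.
z* = 1.645, so margin of error = 1.645 × 7.5702 = 12.4530.
Difference in means = 435.2 − 340.0 = 95.2000.
95.2000 ± 12.4530 → (82.75, 107.65).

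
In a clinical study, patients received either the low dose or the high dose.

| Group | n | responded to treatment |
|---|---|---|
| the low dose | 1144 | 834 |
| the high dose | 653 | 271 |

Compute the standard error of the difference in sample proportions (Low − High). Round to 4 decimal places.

p̂₁ = 834/1144 = 0.7290 and p̂₂ = 271/653 = 0.4150.
SE₁ = √(p̂₁(1−p̂₁)/n₁) = √(0.7290·0.2710/1144) = 0.01314; SE₂ = √(0.4150·0.5850/653) = 0.01928.
Independent samples: SE of the difference = √(SE₁² + SE₂²) = √(0.0001726596 + 0.0003717184) = 0.02333.

0.0233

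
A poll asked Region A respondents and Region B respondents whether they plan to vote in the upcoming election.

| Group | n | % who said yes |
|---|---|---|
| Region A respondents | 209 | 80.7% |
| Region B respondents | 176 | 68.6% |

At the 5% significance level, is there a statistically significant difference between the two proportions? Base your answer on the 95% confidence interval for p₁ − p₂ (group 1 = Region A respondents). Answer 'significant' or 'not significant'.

SE₁ = √(p̂₁(1−p̂₁)/n₁) = √(0.8070·0.1930/209) = 0.02730; SE₂ = √(0.6860·0.3140/176) = 0.03498.
Independent samples: SE of the difference = √(SE₁² + SE₂²) = √(0.00074529 + 0.0012236004) = 0.04437.
z* for 95% confidence is 1.960, so the margin of error is 1.960 × 0.04437 = 0.08697.
Point estimate p̂₁ − p̂₂ = 0.8070 − 0.6860 = 0.1210.
0.1210 ± 0.08697 → (0.03403, 0.20797).
The interval (0.03403, 0.20797) does not contain 0, so the difference is significant.

significant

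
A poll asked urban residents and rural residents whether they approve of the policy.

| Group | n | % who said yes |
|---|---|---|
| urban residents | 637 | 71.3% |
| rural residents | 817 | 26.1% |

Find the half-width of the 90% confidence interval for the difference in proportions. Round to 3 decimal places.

0.039

The two standard errors are √(0.7130×0.2870/637) = 0.01792 and √(0.2610×0.7390/817) = 0.01536.
Because the samples are independent, SE_diff = √(0.01792² + 0.01536²) = 0.02360.
Using z* = 1.645 for 90%, ME = 1.645 × 0.02360 = 0.03882.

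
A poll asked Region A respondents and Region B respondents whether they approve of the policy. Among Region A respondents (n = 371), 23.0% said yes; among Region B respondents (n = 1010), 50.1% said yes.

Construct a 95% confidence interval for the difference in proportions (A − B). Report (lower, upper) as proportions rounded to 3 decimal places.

(-0.324, -0.218)

The two standard errors are √(0.2300×0.7700/371) = 0.02185 and √(0.5010×0.4990/1010) = 0.01573.
Because the samples are independent, SE_diff = √(0.02185² + 0.01573²) = 0.02692.
Using z* = 1.960 for 95%, ME = 1.960 × 0.02692 = 0.05276.
p̂₁ − p̂₂ = -0.2710; interval -0.2710 ± 0.05276 gives (-0.324, -0.218).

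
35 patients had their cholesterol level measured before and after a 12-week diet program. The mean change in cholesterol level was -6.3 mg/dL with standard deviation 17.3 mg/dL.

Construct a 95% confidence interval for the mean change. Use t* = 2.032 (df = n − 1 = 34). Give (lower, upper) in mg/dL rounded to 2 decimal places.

(-12.24, -0.36)

Paired design: SE = s_d/√n = 17.3/√35 = 2.9242.
t* = 2.032; margin of error = 2.032 × 2.9242 = 5.9420.
-6.3 ± 5.9420 → (-12.24, -0.36).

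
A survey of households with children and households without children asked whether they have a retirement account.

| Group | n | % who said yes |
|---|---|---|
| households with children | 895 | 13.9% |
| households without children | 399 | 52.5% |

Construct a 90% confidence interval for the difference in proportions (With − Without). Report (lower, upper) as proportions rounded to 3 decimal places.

SE₁ = √(p̂₁(1−p̂₁)/n₁) = √(0.1390·0.8610/895) = 0.01156; SE₂ = √(0.5250·0.4750/399) = 0.02500.
Independent samples: SE of the difference = √(SE₁² + SE₂²) = √(0.0001336336 + 0.000625) = 0.02754.
z* for 90% confidence is 1.645, so the margin of error is 1.645 × 0.02754 = 0.04530.
Point estimate p̂₁ − p̂₂ = 0.1390 − 0.5250 = -0.3860.
-0.3860 ± 0.04530 → (-0.431, -0.341).

(-0.431, -0.341)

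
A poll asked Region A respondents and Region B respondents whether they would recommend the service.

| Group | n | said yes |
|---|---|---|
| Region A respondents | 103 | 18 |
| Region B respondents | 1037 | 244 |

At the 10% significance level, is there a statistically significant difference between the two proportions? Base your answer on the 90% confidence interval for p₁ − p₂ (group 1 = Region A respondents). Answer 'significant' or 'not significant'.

First, p̂₁ = 18/103 = 0.1748; p̂₂ = 244/1037 = 0.2353.
The two standard errors are √(0.1748×0.8252/103) = 0.03742 and √(0.2353×0.7647/1037) = 0.01317.
Because the samples are independent, SE_diff = √(0.03742² + 0.01317²) = 0.03967.
Using z* = 1.645 for 90%, ME = 1.645 × 0.03967 = 0.06526.
p̂₁ − p̂₂ = -0.0605; interval -0.0605 ± 0.06526 gives (-0.12576, 0.00476).
The interval (-0.12576, 0.00476) contains 0, so the difference is not significant.

not significant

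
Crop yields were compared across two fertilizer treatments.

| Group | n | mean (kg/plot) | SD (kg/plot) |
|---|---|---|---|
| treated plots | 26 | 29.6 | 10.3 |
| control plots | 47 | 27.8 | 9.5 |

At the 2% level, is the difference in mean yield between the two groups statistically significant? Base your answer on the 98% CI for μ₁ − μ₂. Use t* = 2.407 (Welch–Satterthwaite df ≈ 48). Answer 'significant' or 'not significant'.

Standard errors of each mean: 10.3/√26 = 2.0200 and 9.5/√47 = 1.3857.
SE(x̄₁ − x̄₂) = √(2.0200² + 1.3857²) = 2.4496 for independent samples with unequal variances.
With t* = 2.407, the margin is 2.407 × 2.4496 = 5.8962.
x̄₁ − x̄₂ = 29.6 − 27.8 = 1.8000; the interval is 1.8000 ± 5.8962 = (-4.0962, 7.6962).
The interval (-4.0962, 7.6962) contains 0, so the difference is not significant.

not significant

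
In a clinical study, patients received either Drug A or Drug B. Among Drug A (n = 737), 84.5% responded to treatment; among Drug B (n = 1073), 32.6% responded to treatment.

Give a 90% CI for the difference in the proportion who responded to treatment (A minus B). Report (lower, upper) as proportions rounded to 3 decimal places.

(0.487, 0.551)

Each SE is √(p̂(1−p̂)/n): √(0.8450·0.1550/737) = 0.01333 and √(0.3260·0.6740/1073) = 0.01431.
SE(p̂₁ − p̂₂) = √(SE₁² + SE₂²) = √(0.0001776889 + 0.0002047761) = 0.01956, since the two samples are independent.
At 90% confidence z* = 1.645; margin = 1.645 × 0.01956 = 0.03218.
The difference is 0.8450 − 0.3260 = 0.5190, so the interval is 0.5190 ± 0.03218 = (0.487, 0.551).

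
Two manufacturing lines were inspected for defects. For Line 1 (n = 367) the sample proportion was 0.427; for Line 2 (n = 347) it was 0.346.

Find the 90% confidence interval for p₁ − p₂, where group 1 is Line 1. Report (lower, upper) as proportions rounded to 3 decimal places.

(0.021, 0.141)

SE₁ = √(p̂₁(1−p̂₁)/n₁) = √(0.4270·0.5730/367) = 0.02582; SE₂ = √(0.3460·0.6540/347) = 0.02554.
Independent samples: SE of the difference = √(SE₁² + SE₂²) = √(0.0006666724 + 0.0006522916) = 0.03632.
z* for 90% confidence is 1.645, so the margin of error is 1.645 × 0.03632 = 0.05975.
Point estimate p̂₁ − p̂₂ = 0.4270 − 0.3460 = 0.0810.
0.0810 ± 0.05975 → (0.021, 0.141).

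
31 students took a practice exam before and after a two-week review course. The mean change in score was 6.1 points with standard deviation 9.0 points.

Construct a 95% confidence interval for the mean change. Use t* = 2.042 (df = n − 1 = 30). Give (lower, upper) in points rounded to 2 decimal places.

(2.80, 9.40)

Paired design: SE = s_d/√n = 9.0/√31 = 1.6164.
t* = 2.042; margin of error = 2.042 × 1.6164 = 3.3007.
6.1 ± 3.3007 → (2.80, 9.40).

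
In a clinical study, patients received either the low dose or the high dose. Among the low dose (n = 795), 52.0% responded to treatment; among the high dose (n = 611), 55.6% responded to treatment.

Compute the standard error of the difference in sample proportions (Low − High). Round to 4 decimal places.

0.0268

Each SE is √(p̂(1−p̂)/n): √(0.5200·0.4800/795) = 0.01772 and √(0.5560·0.4440/611) = 0.02010.
SE(p̂₁ − p̂₂) = √(SE₁² + SE₂²) = √(0.0003139984 + 0.00040401) = 0.02680, since the two samples are independent.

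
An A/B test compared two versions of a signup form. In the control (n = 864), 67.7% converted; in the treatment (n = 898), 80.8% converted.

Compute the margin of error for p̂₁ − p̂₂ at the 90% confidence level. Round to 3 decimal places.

0.034

SE₁ = √(p̂₁(1−p̂₁)/n₁) = √(0.6770·0.3230/864) = 0.01591; SE₂ = √(0.8080·0.1920/898) = 0.01314.
Independent samples: SE of the difference = √(SE₁² + SE₂²) = √(0.0002531281 + 0.0001726596) = 0.02063.
z* for 90% confidence is 1.645, so the margin of error is 1.645 × 0.02063 = 0.03394.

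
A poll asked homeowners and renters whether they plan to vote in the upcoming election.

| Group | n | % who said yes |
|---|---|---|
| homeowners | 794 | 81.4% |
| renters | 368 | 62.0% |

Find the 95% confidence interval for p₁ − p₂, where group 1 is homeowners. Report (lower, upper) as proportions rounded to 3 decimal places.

Each SE is √(p̂(1−p̂)/n): √(0.8140·0.1860/794) = 0.01381 and √(0.6200·0.3800/368) = 0.02530.
SE(p̂₁ − p̂₂) = √(SE₁² + SE₂²) = √(0.0001907161 + 0.00064009) = 0.02882, since the two samples are independent.
At 95% confidence z* = 1.960; margin = 1.960 × 0.02882 = 0.05649.
The difference is 0.8140 − 0.6200 = 0.1940, so the interval is 0.1940 ± 0.05649 = (0.138, 0.250).

(0.138, 0.250)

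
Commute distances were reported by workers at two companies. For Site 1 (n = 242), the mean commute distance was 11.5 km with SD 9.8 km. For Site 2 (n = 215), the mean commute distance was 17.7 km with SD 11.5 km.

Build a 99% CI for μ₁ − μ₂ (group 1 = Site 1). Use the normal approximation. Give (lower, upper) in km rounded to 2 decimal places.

(-8.79, -3.61)

Standard errors of each mean: 9.8/√242 = 0.6300 and 11.5/√215 = 0.7843.
SE(x̄₁ − x̄₂) = √(0.6300² + 0.7843²) = 1.0060 for independent samples with unequal variances.
With z* = 2.576, the margin is 2.576 × 1.0060 = 2.5915.
x̄₁ − x̄₂ = 11.5 − 17.7 = -6.2000; the interval is -6.2000 ± 2.5915 = (-8.79, -3.61).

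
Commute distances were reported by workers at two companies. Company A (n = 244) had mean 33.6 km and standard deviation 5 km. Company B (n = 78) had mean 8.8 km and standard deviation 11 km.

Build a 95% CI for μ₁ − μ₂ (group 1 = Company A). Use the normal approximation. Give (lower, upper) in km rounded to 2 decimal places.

(22.28, 27.32)

Per-group SEs: s₁/√n₁ = 5/√244 = 0.3201, s₂/√n₂ = 11/√78 = 1.2455.
Unpooled SE of the difference: √(0.10246401 + 1.55127025) = 1.2860.
Margin of error = z* · SE = 1.960 × 1.2860 = 2.5206.
x̄₁ − x̄₂ = 33.6 − 8.8 = 24.8000.
CI: 24.8000 ± 2.5206 = (22.28, 27.32).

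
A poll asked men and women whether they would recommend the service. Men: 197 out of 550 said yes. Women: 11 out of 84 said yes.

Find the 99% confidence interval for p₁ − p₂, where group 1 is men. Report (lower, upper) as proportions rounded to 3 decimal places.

(0.119, 0.336)

Sample proportions: 197/550 = 0.3582, 11/84 = 0.1310.
Each SE is √(p̂(1−p̂)/n): √(0.3582·0.6418/550) = 0.02044 and √(0.1310·0.8690/84) = 0.03681.
SE(p̂₁ − p̂₂) = √(SE₁² + SE₂²) = √(0.0004177936 + 0.0013549761) = 0.04210, since the two samples are independent.
At 99% confidence z* = 2.576; margin = 2.576 × 0.04210 = 0.10845.
The difference is 0.3582 − 0.1310 = 0.2272, so the interval is 0.2272 ± 0.10845 = (0.119, 0.336).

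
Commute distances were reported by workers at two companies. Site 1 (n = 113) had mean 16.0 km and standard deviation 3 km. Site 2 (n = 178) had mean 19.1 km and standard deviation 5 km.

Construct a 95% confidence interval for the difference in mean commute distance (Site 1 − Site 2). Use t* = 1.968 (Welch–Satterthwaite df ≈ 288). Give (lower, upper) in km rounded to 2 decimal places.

(-4.02, -2.18)

Per-group SEs: s₁/√n₁ = 3/√113 = 0.2822, s₂/√n₂ = 5/√178 = 0.3748.
Unpooled SE of the difference: √(0.07963684 + 0.14047504) = 0.4692.
Margin of error = t* · SE = 1.968 × 0.4692 = 0.9234.
x̄₁ − x̄₂ = 16.0 − 19.1 = -3.1000.
CI: -3.1000 ± 0.9234 = (-4.02, -2.18).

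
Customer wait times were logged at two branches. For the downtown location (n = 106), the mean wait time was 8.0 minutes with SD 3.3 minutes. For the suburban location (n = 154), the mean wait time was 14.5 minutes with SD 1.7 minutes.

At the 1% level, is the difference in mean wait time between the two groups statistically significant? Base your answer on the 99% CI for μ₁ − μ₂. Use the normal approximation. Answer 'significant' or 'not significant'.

SE₁ = s₁/√n₁ = 3.3/√106 = 0.3205; SE₂ = 1.7/√154 = 0.1370.
Independent samples, unequal variances: SE_diff = √(SE₁² + SE₂²) = √(0.10272025 + 0.018769) = 0.3486.
z* = 2.576, so margin of error = 2.576 × 0.3486 = 0.8980.
Difference in means = 8.0 − 14.5 = -6.5000.
-6.5000 ± 0.8980 → (-7.3980, -5.6020).
The interval (-7.3980, -5.6020) does not contain 0, so the difference is significant.

significant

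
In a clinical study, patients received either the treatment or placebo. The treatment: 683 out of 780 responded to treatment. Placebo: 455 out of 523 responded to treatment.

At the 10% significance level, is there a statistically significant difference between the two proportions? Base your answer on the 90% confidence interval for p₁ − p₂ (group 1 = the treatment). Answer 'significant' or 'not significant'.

not significant

Sample proportions: 683/780 = 0.8756, 455/523 = 0.8700.
Each SE is √(p̂(1−p̂)/n): √(0.8756·0.1244/780) = 0.01182 and √(0.8700·0.1300/523) = 0.01471.
SE(p̂₁ − p̂₂) = √(SE₁² + SE₂²) = √(0.0001397124 + 0.0002163841) = 0.01887, since the two samples are independent.
At 90% confidence z* = 1.645; margin = 1.645 × 0.01887 = 0.03104.
The difference is 0.8756 − 0.8700 = 0.0056, so the interval is 0.0056 ± 0.03104 = (-0.02544, 0.03664).
The interval (-0.02544, 0.03664) contains 0, so the difference is not significant.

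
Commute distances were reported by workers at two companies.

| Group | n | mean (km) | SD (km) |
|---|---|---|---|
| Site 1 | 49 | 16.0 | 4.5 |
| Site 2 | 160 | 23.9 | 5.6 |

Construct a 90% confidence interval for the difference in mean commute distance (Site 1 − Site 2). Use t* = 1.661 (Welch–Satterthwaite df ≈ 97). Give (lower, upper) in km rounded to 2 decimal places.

Per-group SEs: s₁/√n₁ = 4.5/√49 = 0.6429, s₂/√n₂ = 5.6/√160 = 0.4427.
Unpooled SE of the difference: √(0.41332041 + 0.19598329) = 0.7806.
Margin of error = t* · SE = 1.661 × 0.7806 = 1.2966.
x̄₁ − x̄₂ = 16.0 − 23.9 = -7.9000.
CI: -7.9000 ± 1.2966 = (-9.20, -6.60).

(-9.20, -6.60)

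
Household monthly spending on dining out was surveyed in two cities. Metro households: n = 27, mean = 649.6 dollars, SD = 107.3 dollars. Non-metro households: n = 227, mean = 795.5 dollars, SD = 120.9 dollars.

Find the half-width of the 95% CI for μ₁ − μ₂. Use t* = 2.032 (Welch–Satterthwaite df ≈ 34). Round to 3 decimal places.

Per-group SEs: s₁/√n₁ = 107.3/√27 = 20.6499, s₂/√n₂ = 120.9/√227 = 8.0244.
Unpooled SE of the difference: √(426.41837001 + 64.39099536) = 22.1542.
Margin of error = t* · SE = 2.032 × 22.1542 = 45.0173.

45.017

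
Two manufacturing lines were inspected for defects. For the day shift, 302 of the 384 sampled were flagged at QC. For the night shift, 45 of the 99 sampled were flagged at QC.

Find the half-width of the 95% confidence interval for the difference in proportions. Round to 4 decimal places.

First, p̂₁ = 302/384 = 0.7865; p̂₂ = 45/99 = 0.4545.
The two standard errors are √(0.7865×0.2135/384) = 0.02091 and √(0.4545×0.5455/99) = 0.05004.
Because the samples are independent, SE_diff = √(0.02091² + 0.05004²) = 0.05423.
Using z* = 1.960 for 95%, ME = 1.960 × 0.05423 = 0.10629.

0.1063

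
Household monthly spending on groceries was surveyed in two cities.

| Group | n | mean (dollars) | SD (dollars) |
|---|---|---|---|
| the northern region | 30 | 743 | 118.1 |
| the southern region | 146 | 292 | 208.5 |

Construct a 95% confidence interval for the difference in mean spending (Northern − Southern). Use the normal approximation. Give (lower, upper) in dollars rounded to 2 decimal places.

Standard errors of each mean: 118.1/√30 = 21.5620 and 208.5/√146 = 17.2556.
SE(x̄₁ − x̄₂) = √(21.5620² + 17.2556²) = 27.6166 for independent samples with unequal variances.
With z* = 1.960, the margin is 1.960 × 27.6166 = 54.1285.
x̄₁ − x̄₂ = 743 − 292 = 451.0000; the interval is 451.0000 ± 54.1285 = (396.87, 505.13).

(396.87, 505.13)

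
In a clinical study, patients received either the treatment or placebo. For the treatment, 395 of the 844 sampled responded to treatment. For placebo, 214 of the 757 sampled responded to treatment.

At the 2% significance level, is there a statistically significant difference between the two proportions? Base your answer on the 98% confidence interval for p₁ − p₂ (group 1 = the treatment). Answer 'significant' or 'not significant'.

Sample proportions: 395/844 = 0.4680, 214/757 = 0.2827.
Each SE is √(p̂(1−p̂)/n): √(0.4680·0.5320/844) = 0.01718 and √(0.2827·0.7173/757) = 0.01637.
SE(p̂₁ − p̂₂) = √(SE₁² + SE₂²) = √(0.0002951524 + 0.0002679769) = 0.02373, since the two samples are independent.
At 98% confidence z* = 2.326; margin = 2.326 × 0.02373 = 0.05520.
The difference is 0.4680 − 0.2827 = 0.1853, so the interval is 0.1853 ± 0.05520 = (0.13010, 0.24050).
The interval (0.13010, 0.24050) does not contain 0, so the difference is significant.

significant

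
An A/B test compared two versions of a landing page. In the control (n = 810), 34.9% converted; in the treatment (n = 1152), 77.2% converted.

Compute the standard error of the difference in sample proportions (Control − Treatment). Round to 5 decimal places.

0.02082

Each SE is √(p̂(1−p̂)/n): √(0.3490·0.6510/810) = 0.01675 and √(0.7720·0.2280/1152) = 0.01236.
SE(p̂₁ − p̂₂) = √(SE₁² + SE₂²) = √(0.0002805625 + 0.0001527696) = 0.02082, since the two samples are independent.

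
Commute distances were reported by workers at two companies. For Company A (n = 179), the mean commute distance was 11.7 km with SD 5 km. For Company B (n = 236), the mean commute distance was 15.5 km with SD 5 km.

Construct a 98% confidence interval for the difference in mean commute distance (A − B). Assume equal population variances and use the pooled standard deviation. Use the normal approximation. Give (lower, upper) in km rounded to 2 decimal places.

Pooled variance s_p² = [178·5² + 235·5²] / (179+236−2) = 25.0000, so s_p = 5.0000.
SE_diff = s_p·√(1/n₁ + 1/n₂) = 5.0000·√(1/179 + 1/236) = 0.4956.
z* = 2.326; margin = 2.326 × 0.4956 = 1.1528.
Difference = 11.7 − 15.5 = -3.8000.
-3.8000 ± 1.1528 → (-4.95, -2.65).

(-4.95, -2.65)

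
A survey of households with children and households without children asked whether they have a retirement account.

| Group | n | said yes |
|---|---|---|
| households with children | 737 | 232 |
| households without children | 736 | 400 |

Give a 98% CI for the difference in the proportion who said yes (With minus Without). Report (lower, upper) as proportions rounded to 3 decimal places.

Sample proportions: 232/737 = 0.3148, 400/736 = 0.5435.
Each SE is √(p̂(1−p̂)/n): √(0.3148·0.6852/737) = 0.01711 and √(0.5435·0.4565/736) = 0.01836.
SE(p̂₁ − p̂₂) = √(SE₁² + SE₂²) = √(0.0002927521 + 0.0003370896) = 0.02510, since the two samples are independent.
At 98% confidence z* = 2.326; margin = 2.326 × 0.02510 = 0.05838.
The difference is 0.3148 − 0.5435 = -0.2287, so the interval is -0.2287 ± 0.05838 = (-0.287, -0.170).

(-0.287, -0.170)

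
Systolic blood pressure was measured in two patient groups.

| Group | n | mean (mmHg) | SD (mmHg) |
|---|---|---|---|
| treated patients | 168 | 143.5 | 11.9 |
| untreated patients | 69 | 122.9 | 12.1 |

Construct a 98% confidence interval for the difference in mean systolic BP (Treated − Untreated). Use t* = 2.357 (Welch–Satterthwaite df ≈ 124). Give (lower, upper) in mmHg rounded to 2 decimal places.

(16.54, 24.66)

Standard errors of each mean: 11.9/√168 = 0.9181 and 12.1/√69 = 1.4567.
SE(x̄₁ − x̄₂) = √(0.9181² + 1.4567²) = 1.7219 for independent samples with unequal variances.
With t* = 2.357, the margin is 2.357 × 1.7219 = 4.0585.
x̄₁ − x̄₂ = 143.5 − 122.9 = 20.6000; the interval is 20.6000 ± 4.0585 = (16.54, 24.66).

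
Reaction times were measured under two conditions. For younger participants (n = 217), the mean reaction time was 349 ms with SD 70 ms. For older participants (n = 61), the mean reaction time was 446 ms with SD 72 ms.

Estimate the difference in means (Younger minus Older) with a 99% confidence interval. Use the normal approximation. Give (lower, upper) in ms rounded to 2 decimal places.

(-123.72, -70.28)

Standard errors of each mean: 70/√217 = 4.7519 and 72/√61 = 9.2187.
SE(x̄₁ − x̄₂) = √(4.7519² + 9.2187²) = 10.3714 for independent samples with unequal variances.
With z* = 2.576, the margin is 2.576 × 10.3714 = 26.7167.
x̄₁ − x̄₂ = 349 − 446 = -97.0000; the interval is -97.0000 ± 26.7167 = (-123.72, -70.28).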